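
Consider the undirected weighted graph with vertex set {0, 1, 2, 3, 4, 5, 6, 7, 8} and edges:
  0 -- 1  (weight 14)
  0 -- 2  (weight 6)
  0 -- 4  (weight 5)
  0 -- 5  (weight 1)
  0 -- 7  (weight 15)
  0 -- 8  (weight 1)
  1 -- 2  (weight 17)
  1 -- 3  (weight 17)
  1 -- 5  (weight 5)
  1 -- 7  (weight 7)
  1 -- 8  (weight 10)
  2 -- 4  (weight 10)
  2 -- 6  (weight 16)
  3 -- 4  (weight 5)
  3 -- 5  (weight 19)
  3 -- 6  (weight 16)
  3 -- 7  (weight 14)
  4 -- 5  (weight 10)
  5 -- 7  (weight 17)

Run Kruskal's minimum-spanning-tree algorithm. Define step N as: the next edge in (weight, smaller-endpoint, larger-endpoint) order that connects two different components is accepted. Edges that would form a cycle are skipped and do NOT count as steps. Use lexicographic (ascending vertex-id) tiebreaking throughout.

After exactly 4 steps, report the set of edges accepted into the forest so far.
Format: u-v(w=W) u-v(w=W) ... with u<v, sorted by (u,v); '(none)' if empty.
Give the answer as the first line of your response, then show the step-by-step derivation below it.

0-4(w=5) 0-5(w=1) 0-8(w=1) 1-5(w=5)

step 1: add edge 0-5 (w=1); MST = {0-5(w=1)}
step 2: add edge 0-8 (w=1); MST = {0-5(w=1) 0-8(w=1)}
step 3: add edge 0-4 (w=5); MST = {0-4(w=5) 0-5(w=1) 0-8(w=1)}
step 4: add edge 1-5 (w=5); MST = {0-4(w=5) 0-5(w=1) 0-8(w=1) 1-5(w=5)}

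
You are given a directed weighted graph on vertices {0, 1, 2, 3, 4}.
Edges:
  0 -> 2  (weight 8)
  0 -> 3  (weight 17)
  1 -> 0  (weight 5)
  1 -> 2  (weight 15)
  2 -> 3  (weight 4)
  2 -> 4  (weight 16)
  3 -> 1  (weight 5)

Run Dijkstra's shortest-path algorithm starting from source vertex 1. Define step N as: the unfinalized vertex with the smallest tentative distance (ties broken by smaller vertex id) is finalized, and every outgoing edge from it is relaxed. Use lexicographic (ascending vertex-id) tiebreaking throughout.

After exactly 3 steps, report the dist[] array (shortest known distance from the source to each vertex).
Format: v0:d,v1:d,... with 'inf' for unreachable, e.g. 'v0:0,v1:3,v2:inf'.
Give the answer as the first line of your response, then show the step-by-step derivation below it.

v0:5,v1:0,v2:13,v3:17,v4:29

step 1: dist = v0:5,v1:0,v2:15,v3:inf,v4:inf
step 2: dist = v0:5,v1:0,v2:13,v3:22,v4:inf
step 3: dist = v0:5,v1:0,v2:13,v3:17,v4:29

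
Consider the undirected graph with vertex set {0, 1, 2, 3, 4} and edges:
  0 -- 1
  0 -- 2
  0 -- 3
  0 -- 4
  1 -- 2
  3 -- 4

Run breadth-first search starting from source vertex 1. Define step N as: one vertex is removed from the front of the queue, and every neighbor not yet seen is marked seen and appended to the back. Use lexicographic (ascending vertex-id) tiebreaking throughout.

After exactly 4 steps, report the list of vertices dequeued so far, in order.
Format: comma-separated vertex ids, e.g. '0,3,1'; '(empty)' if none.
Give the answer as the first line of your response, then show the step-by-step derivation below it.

1,0,2,3

step 1: dequeue 1; queue=[0,2]; order=1
step 2: dequeue 0; queue=[2,3,4]; order=1,0
step 3: dequeue 2; queue=[3,4]; order=1,0,2
step 4: dequeue 3; queue=[4]; order=1,0,2,3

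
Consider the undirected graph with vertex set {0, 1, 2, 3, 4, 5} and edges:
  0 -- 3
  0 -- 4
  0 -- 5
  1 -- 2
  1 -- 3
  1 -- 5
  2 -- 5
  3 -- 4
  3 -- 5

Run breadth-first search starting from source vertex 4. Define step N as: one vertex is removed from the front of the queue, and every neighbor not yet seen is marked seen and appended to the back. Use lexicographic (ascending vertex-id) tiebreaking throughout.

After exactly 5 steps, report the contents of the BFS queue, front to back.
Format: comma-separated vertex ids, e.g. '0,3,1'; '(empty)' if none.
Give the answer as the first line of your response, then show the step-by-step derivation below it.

2

step 1: dequeue 4; queue=[0,3]; order=4
step 2: dequeue 0; queue=[3,5]; order=4,0
step 3: dequeue 3; queue=[5,1]; order=4,0,3
step 4: dequeue 5; queue=[1,2]; order=4,0,3,5
step 5: dequeue 1; queue=[2]; order=4,0,3,5,1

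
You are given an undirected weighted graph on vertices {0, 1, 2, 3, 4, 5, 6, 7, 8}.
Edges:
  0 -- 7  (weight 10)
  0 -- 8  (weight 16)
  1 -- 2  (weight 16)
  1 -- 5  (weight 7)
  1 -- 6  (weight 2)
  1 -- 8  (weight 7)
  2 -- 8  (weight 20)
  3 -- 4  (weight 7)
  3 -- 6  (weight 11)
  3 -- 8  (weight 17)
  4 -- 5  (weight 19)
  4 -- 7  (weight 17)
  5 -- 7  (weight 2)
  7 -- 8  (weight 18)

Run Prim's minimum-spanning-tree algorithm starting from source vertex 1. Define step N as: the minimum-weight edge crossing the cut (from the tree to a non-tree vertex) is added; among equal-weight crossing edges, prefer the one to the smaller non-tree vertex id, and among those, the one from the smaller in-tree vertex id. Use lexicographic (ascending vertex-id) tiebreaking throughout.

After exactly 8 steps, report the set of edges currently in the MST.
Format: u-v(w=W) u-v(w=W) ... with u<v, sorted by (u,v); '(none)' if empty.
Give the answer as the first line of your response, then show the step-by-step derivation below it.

0-7(w=10) 1-2(w=16) 1-5(w=7) 1-6(w=2) 1-8(w=7) 3-4(w=7) 3-6(w=11) 5-7(w=2)

step 1: add edge 1-6 (w=2); MST = {1-6(w=2)}
step 2: add edge 1-5 (w=7); MST = {1-5(w=7) 1-6(w=2)}
step 3: add edge 5-7 (w=2); MST = {1-5(w=7) 1-6(w=2) 5-7(w=2)}
step 4: add edge 1-8 (w=7); MST = {1-5(w=7) 1-6(w=2) 1-8(w=7) 5-7(w=2)}
step 5: add edge 0-7 (w=10); MST = {0-7(w=10) 1-5(w=7) 1-6(w=2) 1-8(w=7) 5-7(w=2)}
step 6: add edge 3-6 (w=11); MST = {0-7(w=10) 1-5(w=7) 1-6(w=2) 1-8(w=7) 3-6(w=11) 5-7(w=2)}
step 7: add edge 3-4 (w=7); MST = {0-7(w=10) 1-5(w=7) 1-6(w=2) 1-8(w=7) 3-4(w=7) 3-6(w=11) 5-7(w=2)}
step 8: add edge 1-2 (w=16); MST = {0-7(w=10) 1-2(w=16) 1-5(w=7) 1-6(w=2) 1-8(w=7) 3-4(w=7) 3-6(w=11) 5-7(w=2)}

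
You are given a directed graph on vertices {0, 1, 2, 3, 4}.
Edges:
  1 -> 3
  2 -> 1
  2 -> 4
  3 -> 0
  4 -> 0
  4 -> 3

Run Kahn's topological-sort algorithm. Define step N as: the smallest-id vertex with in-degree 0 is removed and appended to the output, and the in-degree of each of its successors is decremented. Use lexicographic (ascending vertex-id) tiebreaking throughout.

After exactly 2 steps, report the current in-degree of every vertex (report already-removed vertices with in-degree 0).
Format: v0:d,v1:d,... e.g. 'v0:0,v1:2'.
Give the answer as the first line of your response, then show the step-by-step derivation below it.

v0:2,v1:0,v2:0,v3:1,v4:0

step 1: output 2; order=[2]; indeg=(2,0,0,2,0)
step 2: output 1; order=[2,1]; indeg=(2,0,0,1,0)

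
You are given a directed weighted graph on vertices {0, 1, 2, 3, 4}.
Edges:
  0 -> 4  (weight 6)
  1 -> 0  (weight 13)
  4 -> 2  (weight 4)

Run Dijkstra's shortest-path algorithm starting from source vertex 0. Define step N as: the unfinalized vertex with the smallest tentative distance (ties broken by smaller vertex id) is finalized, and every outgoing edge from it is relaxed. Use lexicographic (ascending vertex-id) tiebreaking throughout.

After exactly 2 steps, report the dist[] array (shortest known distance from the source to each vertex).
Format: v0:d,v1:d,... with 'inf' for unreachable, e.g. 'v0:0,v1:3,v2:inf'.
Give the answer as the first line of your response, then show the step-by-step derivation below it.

v0:0,v1:inf,v2:10,v3:inf,v4:6

step 1: dist = v0:0,v1:inf,v2:inf,v3:inf,v4:6
step 2: dist = v0:0,v1:inf,v2:10,v3:inf,v4:6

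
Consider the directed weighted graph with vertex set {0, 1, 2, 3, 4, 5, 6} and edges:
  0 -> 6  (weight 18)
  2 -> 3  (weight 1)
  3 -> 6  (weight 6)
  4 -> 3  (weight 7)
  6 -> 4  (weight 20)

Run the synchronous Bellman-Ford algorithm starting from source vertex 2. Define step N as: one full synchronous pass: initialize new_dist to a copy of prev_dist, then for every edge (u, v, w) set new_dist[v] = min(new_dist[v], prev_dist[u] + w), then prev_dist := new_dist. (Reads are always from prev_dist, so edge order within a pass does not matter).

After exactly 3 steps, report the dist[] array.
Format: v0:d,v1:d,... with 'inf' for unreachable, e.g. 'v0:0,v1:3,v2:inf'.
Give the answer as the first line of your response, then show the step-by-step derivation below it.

v0:inf,v1:inf,v2:0,v3:1,v4:27,v5:inf,v6:7

step 1: dist = v0:inf,v1:inf,v2:0,v3:1,v4:inf,v5:inf,v6:inf
step 2: dist = v0:inf,v1:inf,v2:0,v3:1,v4:inf,v5:inf,v6:7
step 3: dist = v0:inf,v1:inf,v2:0,v3:1,v4:27,v5:inf,v6:7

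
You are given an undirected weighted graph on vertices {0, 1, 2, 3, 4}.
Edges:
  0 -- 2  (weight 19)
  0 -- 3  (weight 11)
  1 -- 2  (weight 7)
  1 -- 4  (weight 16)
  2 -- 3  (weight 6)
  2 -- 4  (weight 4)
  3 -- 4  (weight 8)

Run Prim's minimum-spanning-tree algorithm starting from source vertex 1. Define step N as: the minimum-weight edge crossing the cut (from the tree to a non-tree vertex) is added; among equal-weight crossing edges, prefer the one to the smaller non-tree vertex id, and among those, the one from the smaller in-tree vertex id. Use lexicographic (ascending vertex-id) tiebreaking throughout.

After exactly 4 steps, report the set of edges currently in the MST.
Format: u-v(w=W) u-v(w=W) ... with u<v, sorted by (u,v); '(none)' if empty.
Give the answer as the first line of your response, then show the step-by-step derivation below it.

0-3(w=11) 1-2(w=7) 2-3(w=6) 2-4(w=4)

step 1: add edge 1-2 (w=7); MST = {1-2(w=7)}
step 2: add edge 2-4 (w=4); MST = {1-2(w=7) 2-4(w=4)}
step 3: add edge 2-3 (w=6); MST = {1-2(w=7) 2-3(w=6) 2-4(w=4)}
step 4: add edge 0-3 (w=11); MST = {0-3(w=11) 1-2(w=7) 2-3(w=6) 2-4(w=4)}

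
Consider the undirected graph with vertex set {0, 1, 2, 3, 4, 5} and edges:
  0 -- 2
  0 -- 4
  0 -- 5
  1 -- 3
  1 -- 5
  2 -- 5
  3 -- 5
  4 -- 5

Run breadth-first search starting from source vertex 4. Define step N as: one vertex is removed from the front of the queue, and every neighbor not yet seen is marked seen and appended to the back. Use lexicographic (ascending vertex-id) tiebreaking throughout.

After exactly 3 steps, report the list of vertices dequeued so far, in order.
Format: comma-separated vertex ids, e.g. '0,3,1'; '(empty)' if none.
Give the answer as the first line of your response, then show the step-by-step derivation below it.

4,0,5

step 1: dequeue 4; queue=[0,5]; order=4
step 2: dequeue 0; queue=[5,2]; order=4,0
step 3: dequeue 5; queue=[2,1,3]; order=4,0,5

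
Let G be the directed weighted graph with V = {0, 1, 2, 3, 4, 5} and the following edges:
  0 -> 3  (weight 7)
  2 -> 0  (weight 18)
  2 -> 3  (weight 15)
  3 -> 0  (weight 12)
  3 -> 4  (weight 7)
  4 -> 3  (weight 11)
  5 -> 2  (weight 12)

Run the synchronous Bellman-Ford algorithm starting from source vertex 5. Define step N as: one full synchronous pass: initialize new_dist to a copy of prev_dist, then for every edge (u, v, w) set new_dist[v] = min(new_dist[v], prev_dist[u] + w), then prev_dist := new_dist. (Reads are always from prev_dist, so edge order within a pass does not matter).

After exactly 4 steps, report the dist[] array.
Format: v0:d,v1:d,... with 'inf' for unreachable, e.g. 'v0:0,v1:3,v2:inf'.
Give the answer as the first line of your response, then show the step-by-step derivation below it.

v0:30,v1:inf,v2:12,v3:27,v4:34,v5:0

step 1: dist = v0:inf,v1:inf,v2:12,v3:inf,v4:inf,v5:0
step 2: dist = v0:30,v1:inf,v2:12,v3:27,v4:inf,v5:0
step 3: dist = v0:30,v1:inf,v2:12,v3:27,v4:34,v5:0
step 4: dist = v0:30,v1:inf,v2:12,v3:27,v4:34,v5:0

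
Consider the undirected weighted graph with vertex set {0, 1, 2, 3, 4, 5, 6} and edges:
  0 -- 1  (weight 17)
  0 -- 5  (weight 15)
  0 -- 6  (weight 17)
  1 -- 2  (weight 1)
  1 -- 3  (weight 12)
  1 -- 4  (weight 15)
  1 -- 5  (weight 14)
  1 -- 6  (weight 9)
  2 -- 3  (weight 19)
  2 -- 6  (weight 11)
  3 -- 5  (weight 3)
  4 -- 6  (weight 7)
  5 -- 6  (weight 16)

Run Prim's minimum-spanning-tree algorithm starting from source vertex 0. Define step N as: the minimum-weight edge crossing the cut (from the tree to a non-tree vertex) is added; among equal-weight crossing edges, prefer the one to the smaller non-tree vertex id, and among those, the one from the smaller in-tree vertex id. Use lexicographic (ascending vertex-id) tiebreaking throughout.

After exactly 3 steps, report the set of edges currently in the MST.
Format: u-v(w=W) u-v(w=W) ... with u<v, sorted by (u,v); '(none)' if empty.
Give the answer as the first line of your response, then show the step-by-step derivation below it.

0-5(w=15) 1-3(w=12) 3-5(w=3)

step 1: add edge 0-5 (w=15); MST = {0-5(w=15)}
step 2: add edge 3-5 (w=3); MST = {0-5(w=15) 3-5(w=3)}
step 3: add edge 1-3 (w=12); MST = {0-5(w=15) 1-3(w=12) 3-5(w=3)}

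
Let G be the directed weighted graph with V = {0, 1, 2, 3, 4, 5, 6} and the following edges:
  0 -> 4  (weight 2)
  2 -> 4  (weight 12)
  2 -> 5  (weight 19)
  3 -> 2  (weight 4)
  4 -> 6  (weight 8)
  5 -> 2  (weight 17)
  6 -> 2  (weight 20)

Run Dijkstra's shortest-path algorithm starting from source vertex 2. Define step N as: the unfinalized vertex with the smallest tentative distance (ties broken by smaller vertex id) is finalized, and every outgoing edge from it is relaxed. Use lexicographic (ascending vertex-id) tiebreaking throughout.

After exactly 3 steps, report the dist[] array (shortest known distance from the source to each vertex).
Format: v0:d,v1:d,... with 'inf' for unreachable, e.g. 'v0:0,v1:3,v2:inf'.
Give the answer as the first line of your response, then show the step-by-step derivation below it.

v0:inf,v1:inf,v2:0,v3:inf,v4:12,v5:19,v6:20

step 1: dist = v0:inf,v1:inf,v2:0,v3:inf,v4:12,v5:19,v6:inf
step 2: dist = v0:inf,v1:inf,v2:0,v3:inf,v4:12,v5:19,v6:20
step 3: dist = v0:inf,v1:inf,v2:0,v3:inf,v4:12,v5:19,v6:20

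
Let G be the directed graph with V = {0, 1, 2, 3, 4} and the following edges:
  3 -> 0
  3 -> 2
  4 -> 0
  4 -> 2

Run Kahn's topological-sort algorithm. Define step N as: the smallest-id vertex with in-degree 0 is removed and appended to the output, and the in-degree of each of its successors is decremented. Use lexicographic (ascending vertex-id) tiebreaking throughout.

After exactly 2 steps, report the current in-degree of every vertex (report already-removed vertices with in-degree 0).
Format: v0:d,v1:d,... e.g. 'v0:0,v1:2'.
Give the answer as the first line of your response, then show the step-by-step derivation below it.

v0:1,v1:0,v2:1,v3:0,v4:0

step 1: output 1; order=[1]; indeg=(2,0,2,0,0)
step 2: output 3; order=[1,3]; indeg=(1,0,1,0,0)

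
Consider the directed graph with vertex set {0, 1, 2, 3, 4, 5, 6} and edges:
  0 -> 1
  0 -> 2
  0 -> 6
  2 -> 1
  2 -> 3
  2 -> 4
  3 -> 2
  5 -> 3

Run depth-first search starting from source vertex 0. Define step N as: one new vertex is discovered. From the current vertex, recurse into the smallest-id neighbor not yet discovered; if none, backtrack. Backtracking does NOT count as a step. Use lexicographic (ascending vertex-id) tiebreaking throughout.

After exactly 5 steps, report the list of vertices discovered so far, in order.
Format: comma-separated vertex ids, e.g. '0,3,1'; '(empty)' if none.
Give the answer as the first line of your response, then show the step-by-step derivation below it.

0,1,2,3,4

step 1: discover 0; path=0; order=0
step 2: discover 1; path=0>1; order=0,1
step 3: discover 2; path=0>2; order=0,1,2
step 4: discover 3; path=0>2>3; order=0,1,2,3
step 5: discover 4; path=0>2>4; order=0,1,2,3,4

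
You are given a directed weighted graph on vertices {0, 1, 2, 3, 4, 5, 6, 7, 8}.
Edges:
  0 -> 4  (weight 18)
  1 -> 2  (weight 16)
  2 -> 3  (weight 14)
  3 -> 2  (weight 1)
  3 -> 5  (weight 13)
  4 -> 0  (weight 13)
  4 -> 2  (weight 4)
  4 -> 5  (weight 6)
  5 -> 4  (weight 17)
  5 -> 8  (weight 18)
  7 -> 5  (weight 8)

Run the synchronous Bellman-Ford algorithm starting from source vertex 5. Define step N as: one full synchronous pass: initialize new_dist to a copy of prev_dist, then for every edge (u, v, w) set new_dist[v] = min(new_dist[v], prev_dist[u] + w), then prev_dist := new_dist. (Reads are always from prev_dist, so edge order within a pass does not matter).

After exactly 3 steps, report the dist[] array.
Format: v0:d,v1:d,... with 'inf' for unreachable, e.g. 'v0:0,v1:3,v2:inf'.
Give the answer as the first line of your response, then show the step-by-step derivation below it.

v0:30,v1:inf,v2:21,v3:35,v4:17,v5:0,v6:inf,v7:inf,v8:18

step 1: dist = v0:inf,v1:inf,v2:inf,v3:inf,v4:17,v5:0,v6:inf,v7:inf,v8:18
step 2: dist = v0:30,v1:inf,v2:21,v3:inf,v4:17,v5:0,v6:inf,v7:inf,v8:18
step 3: dist = v0:30,v1:inf,v2:21,v3:35,v4:17,v5:0,v6:inf,v7:inf,v8:18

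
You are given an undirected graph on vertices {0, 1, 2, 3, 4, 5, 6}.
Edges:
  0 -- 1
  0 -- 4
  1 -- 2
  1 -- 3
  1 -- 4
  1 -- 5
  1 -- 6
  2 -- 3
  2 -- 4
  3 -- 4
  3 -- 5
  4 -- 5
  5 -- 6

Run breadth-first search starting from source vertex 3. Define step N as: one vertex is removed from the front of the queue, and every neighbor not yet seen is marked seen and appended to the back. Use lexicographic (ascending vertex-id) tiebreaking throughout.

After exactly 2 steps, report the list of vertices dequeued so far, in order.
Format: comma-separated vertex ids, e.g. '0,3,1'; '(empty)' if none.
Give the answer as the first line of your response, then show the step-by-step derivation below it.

3,1

step 1: dequeue 3; queue=[1,2,4,5]; order=3
step 2: dequeue 1; queue=[2,4,5,0,6]; order=3,1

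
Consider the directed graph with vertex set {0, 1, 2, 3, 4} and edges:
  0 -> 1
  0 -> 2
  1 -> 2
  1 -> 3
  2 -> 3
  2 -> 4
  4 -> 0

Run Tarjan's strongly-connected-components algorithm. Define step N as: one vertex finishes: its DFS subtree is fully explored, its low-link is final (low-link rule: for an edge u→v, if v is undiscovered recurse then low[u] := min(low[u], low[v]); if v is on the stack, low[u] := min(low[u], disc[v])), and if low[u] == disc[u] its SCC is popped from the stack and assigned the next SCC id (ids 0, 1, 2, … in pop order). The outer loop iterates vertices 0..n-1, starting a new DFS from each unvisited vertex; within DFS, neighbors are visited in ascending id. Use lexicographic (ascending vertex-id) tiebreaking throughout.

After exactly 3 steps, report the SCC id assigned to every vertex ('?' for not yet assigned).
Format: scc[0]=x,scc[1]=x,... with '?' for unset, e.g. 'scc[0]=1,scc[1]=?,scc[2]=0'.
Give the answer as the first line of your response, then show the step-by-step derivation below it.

scc[0]=?,scc[1]=?,scc[2]=?,scc[3]=0,scc[4]=?

step 1: low=(low[0]=0,low[1]=1,low[2]=2,low[3]=3,low[4]=?); scc=(scc[0]=?,scc[1]=?,scc[2]=?,scc[3]=0,scc[4]=?)
step 2: low=(low[0]=0,low[1]=1,low[2]=2,low[3]=3,low[4]=0); scc=(scc[0]=?,scc[1]=?,scc[2]=?,scc[3]=0,scc[4]=?)
step 3: low=(low[0]=0,low[1]=1,low[2]=0,low[3]=3,low[4]=0); scc=(scc[0]=?,scc[1]=?,scc[2]=?,scc[3]=0,scc[4]=?)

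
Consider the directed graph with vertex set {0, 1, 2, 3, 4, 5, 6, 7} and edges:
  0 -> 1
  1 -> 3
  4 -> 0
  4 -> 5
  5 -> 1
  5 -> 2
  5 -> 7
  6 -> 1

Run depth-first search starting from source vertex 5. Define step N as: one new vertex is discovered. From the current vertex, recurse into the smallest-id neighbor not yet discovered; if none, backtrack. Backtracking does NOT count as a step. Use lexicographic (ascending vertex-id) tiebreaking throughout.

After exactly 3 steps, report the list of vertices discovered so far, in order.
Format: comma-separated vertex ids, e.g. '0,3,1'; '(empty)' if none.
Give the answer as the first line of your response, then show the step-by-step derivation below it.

5,1,3

step 1: discover 5; path=5; order=5
step 2: discover 1; path=5>1; order=5,1
step 3: discover 3; path=5>1>3; order=5,1,3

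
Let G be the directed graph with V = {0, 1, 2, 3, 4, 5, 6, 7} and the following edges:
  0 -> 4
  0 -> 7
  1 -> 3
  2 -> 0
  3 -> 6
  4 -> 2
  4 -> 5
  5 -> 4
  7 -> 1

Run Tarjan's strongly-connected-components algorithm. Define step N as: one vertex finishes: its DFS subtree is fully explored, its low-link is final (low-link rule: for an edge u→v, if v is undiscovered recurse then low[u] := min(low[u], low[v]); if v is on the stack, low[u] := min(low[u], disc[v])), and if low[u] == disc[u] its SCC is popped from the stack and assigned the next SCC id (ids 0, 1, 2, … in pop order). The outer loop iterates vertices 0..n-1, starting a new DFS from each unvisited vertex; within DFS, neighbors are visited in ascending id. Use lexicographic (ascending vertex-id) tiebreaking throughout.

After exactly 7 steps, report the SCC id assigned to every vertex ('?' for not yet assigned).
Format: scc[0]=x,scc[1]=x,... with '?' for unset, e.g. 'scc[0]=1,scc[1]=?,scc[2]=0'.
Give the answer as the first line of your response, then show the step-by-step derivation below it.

scc[0]=?,scc[1]=2,scc[2]=?,scc[3]=1,scc[4]=?,scc[5]=?,scc[6]=0,scc[7]=3

step 1: low=(low[0]=0,low[1]=?,low[2]=0,low[3]=?,low[4]=1,low[5]=?,low[6]=?,low[7]=?); scc=(scc[0]=?,scc[1]=?,scc[2]=?,scc[3]=?,scc[4]=?,scc[5]=?,scc[6]=?,scc[7]=?)
step 2: low=(low[0]=0,low[1]=?,low[2]=0,low[3]=?,low[4]=0,low[5]=1,low[6]=?,low[7]=?); scc=(scc[0]=?,scc[1]=?,scc[2]=?,scc[3]=?,scc[4]=?,scc[5]=?,scc[6]=?,scc[7]=?)
step 3: low=(low[0]=0,low[1]=?,low[2]=0,low[3]=?,low[4]=0,low[5]=1,low[6]=?,low[7]=?); scc=(scc[0]=?,scc[1]=?,scc[2]=?,scc[3]=?,scc[4]=?,scc[5]=?,scc[6]=?,scc[7]=?)
step 4: low=(low[0]=0,low[1]=5,low[2]=0,low[3]=6,low[4]=0,low[5]=1,low[6]=7,low[7]=4); scc=(scc[0]=?,scc[1]=?,scc[2]=?,scc[3]=?,scc[4]=?,scc[5]=?,scc[6]=0,scc[7]=?)
step 5: low=(low[0]=0,low[1]=5,low[2]=0,low[3]=6,low[4]=0,low[5]=1,low[6]=7,low[7]=4); scc=(scc[0]=?,scc[1]=?,scc[2]=?,scc[3]=1,scc[4]=?,scc[5]=?,scc[6]=0,scc[7]=?)
step 6: low=(low[0]=0,low[1]=5,low[2]=0,low[3]=6,low[4]=0,low[5]=1,low[6]=7,low[7]=4); scc=(scc[0]=?,scc[1]=2,scc[2]=?,scc[3]=1,scc[4]=?,scc[5]=?,scc[6]=0,scc[7]=?)
step 7: low=(low[0]=0,low[1]=5,low[2]=0,low[3]=6,low[4]=0,low[5]=1,low[6]=7,low[7]=4); scc=(scc[0]=?,scc[1]=2,scc[2]=?,scc[3]=1,scc[4]=?,scc[5]=?,scc[6]=0,scc[7]=3)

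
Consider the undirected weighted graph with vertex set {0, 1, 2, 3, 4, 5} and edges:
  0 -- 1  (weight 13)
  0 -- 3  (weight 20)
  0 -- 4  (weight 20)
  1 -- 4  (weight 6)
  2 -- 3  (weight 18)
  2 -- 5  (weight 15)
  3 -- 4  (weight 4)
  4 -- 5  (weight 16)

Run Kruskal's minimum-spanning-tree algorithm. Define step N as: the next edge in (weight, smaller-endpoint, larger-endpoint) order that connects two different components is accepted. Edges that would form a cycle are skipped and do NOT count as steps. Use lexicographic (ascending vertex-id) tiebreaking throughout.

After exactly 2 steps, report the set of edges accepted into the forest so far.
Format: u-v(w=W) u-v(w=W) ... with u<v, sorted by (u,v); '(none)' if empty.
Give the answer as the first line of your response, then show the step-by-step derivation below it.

1-4(w=6) 3-4(w=4)

step 1: add edge 3-4 (w=4); MST = {3-4(w=4)}
step 2: add edge 1-4 (w=6); MST = {1-4(w=6) 3-4(w=4)}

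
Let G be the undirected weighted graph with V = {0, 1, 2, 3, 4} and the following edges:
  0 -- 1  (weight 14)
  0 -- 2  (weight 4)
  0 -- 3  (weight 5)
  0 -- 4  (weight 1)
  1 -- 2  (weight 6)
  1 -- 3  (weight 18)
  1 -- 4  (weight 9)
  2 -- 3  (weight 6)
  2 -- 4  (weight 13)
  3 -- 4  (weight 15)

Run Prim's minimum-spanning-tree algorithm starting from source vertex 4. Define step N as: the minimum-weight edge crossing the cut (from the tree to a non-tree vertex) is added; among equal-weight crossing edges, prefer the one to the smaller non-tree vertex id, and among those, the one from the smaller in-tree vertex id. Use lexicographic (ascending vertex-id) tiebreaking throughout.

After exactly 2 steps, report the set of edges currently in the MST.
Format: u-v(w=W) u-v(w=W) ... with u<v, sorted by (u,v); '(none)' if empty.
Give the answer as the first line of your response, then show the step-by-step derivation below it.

0-2(w=4) 0-4(w=1)

step 1: add edge 0-4 (w=1); MST = {0-4(w=1)}
step 2: add edge 0-2 (w=4); MST = {0-2(w=4) 0-4(w=1)}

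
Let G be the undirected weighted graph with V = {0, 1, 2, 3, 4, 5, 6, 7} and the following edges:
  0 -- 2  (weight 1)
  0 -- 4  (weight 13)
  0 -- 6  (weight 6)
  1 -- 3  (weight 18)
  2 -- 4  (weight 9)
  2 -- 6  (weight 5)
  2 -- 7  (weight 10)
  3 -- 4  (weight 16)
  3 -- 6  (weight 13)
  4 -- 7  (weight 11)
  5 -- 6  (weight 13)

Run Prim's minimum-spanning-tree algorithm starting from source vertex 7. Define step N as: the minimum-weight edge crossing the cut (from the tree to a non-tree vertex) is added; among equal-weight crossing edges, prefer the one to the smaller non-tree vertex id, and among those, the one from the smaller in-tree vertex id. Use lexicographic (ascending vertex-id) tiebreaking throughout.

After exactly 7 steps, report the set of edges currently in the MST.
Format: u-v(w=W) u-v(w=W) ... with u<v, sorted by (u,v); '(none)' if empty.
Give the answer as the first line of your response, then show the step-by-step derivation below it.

0-2(w=1) 1-3(w=18) 2-4(w=9) 2-6(w=5) 2-7(w=10) 3-6(w=13) 5-6(w=13)

step 1: add edge 2-7 (w=10); MST = {2-7(w=10)}
step 2: add edge 0-2 (w=1); MST = {0-2(w=1) 2-7(w=10)}
step 3: add edge 2-6 (w=5); MST = {0-2(w=1) 2-6(w=5) 2-7(w=10)}
step 4: add edge 2-4 (w=9); MST = {0-2(w=1) 2-4(w=9) 2-6(w=5) 2-7(w=10)}
step 5: add edge 3-6 (w=13); MST = {0-2(w=1) 2-4(w=9) 2-6(w=5) 2-7(w=10) 3-6(w=13)}
step 6: add edge 5-6 (w=13); MST = {0-2(w=1) 2-4(w=9) 2-6(w=5) 2-7(w=10) 3-6(w=13) 5-6(w=13)}
step 7: add edge 1-3 (w=18); MST = {0-2(w=1) 1-3(w=18) 2-4(w=9) 2-6(w=5) 2-7(w=10) 3-6(w=13) 5-6(w=13)}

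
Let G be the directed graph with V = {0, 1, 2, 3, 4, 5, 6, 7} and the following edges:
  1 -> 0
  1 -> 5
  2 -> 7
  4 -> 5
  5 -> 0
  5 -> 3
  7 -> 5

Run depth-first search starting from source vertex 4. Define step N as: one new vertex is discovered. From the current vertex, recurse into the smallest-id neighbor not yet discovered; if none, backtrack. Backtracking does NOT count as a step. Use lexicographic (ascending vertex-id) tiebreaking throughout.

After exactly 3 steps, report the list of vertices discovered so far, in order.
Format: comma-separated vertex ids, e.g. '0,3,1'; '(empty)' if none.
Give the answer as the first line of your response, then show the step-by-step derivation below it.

4,5,0

step 1: discover 4; path=4; order=4
step 2: discover 5; path=4>5; order=4,5
step 3: discover 0; path=4>5>0; order=4,5,0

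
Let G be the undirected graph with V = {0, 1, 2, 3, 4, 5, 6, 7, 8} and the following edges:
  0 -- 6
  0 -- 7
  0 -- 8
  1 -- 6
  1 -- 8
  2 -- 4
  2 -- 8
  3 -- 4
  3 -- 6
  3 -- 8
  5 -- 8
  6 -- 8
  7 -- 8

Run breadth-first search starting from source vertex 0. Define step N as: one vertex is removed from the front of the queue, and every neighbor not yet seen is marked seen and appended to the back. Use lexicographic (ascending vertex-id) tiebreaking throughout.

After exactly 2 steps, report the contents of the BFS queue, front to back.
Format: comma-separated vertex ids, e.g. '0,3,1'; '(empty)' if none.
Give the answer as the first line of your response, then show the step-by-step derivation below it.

7,8,1,3

step 1: dequeue 0; queue=[6,7,8]; order=0
step 2: dequeue 6; queue=[7,8,1,3]; order=0,6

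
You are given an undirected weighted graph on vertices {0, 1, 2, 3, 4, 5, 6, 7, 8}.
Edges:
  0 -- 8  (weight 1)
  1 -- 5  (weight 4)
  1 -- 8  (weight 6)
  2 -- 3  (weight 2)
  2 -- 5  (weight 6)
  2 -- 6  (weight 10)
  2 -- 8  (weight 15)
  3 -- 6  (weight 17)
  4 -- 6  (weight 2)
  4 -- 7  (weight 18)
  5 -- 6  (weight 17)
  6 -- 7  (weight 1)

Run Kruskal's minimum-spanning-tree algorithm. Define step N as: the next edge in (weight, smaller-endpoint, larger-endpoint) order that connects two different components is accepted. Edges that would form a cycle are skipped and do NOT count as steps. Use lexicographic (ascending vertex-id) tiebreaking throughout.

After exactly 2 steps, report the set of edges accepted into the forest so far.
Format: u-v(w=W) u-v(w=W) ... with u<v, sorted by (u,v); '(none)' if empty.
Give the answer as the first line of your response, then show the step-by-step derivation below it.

0-8(w=1) 6-7(w=1)

step 1: add edge 0-8 (w=1); MST = {0-8(w=1)}
step 2: add edge 6-7 (w=1); MST = {0-8(w=1) 6-7(w=1)}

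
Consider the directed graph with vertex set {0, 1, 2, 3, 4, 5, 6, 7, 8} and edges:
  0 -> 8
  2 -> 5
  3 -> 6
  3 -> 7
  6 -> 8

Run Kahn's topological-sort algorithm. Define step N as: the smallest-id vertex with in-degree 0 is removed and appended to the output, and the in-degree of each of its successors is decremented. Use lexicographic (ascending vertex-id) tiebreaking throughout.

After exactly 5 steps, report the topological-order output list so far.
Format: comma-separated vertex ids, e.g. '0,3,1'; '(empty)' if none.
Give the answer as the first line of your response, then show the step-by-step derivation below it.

0,1,2,3,4

step 1: output 0; order=[0]; indeg=(0,0,0,0,0,1,1,1,1)
step 2: output 1; order=[0,1]; indeg=(0,0,0,0,0,1,1,1,1)
step 3: output 2; order=[0,1,2]; indeg=(0,0,0,0,0,0,1,1,1)
step 4: output 3; order=[0,1,2,3]; indeg=(0,0,0,0,0,0,0,0,1)
step 5: output 4; order=[0,1,2,3,4]; indeg=(0,0,0,0,0,0,0,0,1)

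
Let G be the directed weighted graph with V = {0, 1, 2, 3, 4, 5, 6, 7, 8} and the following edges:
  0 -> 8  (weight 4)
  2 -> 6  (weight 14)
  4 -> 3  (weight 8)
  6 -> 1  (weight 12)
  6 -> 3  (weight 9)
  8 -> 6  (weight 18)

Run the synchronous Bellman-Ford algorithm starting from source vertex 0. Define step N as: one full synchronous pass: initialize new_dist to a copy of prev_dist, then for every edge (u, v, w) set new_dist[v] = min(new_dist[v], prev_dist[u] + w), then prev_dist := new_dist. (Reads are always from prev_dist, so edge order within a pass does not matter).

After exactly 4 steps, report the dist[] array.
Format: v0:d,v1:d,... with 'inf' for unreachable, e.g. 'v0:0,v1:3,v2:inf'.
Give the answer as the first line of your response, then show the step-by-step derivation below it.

v0:0,v1:34,v2:inf,v3:31,v4:inf,v5:inf,v6:22,v7:inf,v8:4

step 1: dist = v0:0,v1:inf,v2:inf,v3:inf,v4:inf,v5:inf,v6:inf,v7:inf,v8:4
step 2: dist = v0:0,v1:inf,v2:inf,v3:inf,v4:inf,v5:inf,v6:22,v7:inf,v8:4
step 3: dist = v0:0,v1:34,v2:inf,v3:31,v4:inf,v5:inf,v6:22,v7:inf,v8:4
step 4: dist = v0:0,v1:34,v2:inf,v3:31,v4:inf,v5:inf,v6:22,v7:inf,v8:4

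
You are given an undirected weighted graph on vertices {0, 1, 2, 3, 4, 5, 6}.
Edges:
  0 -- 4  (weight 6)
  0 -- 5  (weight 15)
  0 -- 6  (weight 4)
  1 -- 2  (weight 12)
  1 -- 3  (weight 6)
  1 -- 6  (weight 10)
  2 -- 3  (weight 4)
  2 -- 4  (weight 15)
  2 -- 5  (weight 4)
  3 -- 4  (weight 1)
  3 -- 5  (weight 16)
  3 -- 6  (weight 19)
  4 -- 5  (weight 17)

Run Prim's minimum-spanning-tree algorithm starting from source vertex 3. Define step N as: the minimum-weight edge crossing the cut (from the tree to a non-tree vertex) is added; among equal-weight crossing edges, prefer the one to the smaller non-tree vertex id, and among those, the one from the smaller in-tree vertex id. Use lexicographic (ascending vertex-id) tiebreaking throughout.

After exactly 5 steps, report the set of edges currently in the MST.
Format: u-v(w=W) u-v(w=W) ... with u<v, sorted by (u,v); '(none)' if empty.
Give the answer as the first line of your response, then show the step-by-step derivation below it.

0-4(w=6) 0-6(w=4) 2-3(w=4) 2-5(w=4) 3-4(w=1)

step 1: add edge 3-4 (w=1); MST = {3-4(w=1)}
step 2: add edge 2-3 (w=4); MST = {2-3(w=4) 3-4(w=1)}
step 3: add edge 2-5 (w=4); MST = {2-3(w=4) 2-5(w=4) 3-4(w=1)}
step 4: add edge 0-4 (w=6); MST = {0-4(w=6) 2-3(w=4) 2-5(w=4) 3-4(w=1)}
step 5: add edge 0-6 (w=4); MST = {0-4(w=6) 0-6(w=4) 2-3(w=4) 2-5(w=4) 3-4(w=1)}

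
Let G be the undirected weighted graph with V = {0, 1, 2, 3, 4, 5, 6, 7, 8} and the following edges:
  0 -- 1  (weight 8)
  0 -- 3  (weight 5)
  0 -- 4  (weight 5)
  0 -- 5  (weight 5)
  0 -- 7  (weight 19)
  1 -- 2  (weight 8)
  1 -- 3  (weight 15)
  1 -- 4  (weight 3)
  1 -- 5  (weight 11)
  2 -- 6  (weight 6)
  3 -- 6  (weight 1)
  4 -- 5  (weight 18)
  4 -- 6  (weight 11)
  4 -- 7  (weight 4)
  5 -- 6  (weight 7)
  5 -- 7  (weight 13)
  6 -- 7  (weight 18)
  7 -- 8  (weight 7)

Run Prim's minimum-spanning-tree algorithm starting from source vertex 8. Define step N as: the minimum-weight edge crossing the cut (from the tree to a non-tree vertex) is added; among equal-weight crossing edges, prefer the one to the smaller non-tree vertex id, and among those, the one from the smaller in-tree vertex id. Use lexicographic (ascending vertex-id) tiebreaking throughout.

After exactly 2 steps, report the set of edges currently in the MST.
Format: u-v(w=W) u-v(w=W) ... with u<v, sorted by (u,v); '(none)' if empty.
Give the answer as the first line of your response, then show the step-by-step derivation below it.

4-7(w=4) 7-8(w=7)

step 1: add edge 7-8 (w=7); MST = {7-8(w=7)}
step 2: add edge 4-7 (w=4); MST = {4-7(w=4) 7-8(w=7)}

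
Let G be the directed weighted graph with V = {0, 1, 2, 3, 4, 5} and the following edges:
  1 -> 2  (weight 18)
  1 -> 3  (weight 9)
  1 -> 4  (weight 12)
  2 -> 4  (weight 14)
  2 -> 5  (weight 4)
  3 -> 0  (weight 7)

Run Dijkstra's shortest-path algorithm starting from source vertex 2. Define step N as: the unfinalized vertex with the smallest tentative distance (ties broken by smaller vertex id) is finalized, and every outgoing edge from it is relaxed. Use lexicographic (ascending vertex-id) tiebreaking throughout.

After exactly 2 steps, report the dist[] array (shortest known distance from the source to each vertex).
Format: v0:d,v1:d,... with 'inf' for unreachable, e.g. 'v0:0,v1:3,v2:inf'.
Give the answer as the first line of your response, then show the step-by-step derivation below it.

v0:inf,v1:inf,v2:0,v3:inf,v4:14,v5:4

step 1: dist = v0:inf,v1:inf,v2:0,v3:inf,v4:14,v5:4
step 2: dist = v0:inf,v1:inf,v2:0,v3:inf,v4:14,v5:4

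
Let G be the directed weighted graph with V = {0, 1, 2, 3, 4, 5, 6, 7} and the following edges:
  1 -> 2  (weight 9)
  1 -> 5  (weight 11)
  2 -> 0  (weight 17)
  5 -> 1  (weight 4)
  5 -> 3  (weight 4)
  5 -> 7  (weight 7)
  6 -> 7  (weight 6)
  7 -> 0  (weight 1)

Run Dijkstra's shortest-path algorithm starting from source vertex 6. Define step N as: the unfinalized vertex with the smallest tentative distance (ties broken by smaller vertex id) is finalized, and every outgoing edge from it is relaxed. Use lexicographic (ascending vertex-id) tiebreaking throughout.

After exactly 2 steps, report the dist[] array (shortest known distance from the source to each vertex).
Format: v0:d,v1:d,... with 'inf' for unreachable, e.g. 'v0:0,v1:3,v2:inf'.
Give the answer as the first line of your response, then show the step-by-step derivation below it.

v0:7,v1:inf,v2:inf,v3:inf,v4:inf,v5:inf,v6:0,v7:6

step 1: dist = v0:inf,v1:inf,v2:inf,v3:inf,v4:inf,v5:inf,v6:0,v7:6
step 2: dist = v0:7,v1:inf,v2:inf,v3:inf,v4:inf,v5:inf,v6:0,v7:6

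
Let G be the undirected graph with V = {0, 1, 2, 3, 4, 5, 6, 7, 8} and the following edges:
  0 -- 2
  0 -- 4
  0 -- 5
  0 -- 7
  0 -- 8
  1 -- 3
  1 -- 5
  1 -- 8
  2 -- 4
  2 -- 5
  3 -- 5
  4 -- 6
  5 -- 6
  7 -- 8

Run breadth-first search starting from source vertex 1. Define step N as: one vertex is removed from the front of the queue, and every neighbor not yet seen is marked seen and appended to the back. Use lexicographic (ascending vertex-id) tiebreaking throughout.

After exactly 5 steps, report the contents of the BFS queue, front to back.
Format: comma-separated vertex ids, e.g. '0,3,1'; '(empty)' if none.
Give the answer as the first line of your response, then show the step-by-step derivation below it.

2,6,7,4

step 1: dequeue 1; queue=[3,5,8]; order=1
step 2: dequeue 3; queue=[5,8]; order=1,3
step 3: dequeue 5; queue=[8,0,2,6]; order=1,3,5
step 4: dequeue 8; queue=[0,2,6,7]; order=1,3,5,8
step 5: dequeue 0; queue=[2,6,7,4]; order=1,3,5,8,0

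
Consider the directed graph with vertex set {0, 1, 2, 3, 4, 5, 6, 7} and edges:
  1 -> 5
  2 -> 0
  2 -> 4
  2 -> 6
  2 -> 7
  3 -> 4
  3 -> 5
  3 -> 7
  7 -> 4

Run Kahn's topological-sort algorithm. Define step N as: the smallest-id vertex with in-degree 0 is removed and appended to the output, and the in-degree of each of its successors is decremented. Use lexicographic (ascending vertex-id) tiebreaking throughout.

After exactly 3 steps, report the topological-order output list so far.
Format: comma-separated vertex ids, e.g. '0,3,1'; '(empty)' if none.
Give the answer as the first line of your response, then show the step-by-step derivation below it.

1,2,0

step 1: output 1; order=[1]; indeg=(1,0,0,0,3,1,1,2)
step 2: output 2; order=[1,2]; indeg=(0,0,0,0,2,1,0,1)
step 3: output 0; order=[1,2,0]; indeg=(0,0,0,0,2,1,0,1)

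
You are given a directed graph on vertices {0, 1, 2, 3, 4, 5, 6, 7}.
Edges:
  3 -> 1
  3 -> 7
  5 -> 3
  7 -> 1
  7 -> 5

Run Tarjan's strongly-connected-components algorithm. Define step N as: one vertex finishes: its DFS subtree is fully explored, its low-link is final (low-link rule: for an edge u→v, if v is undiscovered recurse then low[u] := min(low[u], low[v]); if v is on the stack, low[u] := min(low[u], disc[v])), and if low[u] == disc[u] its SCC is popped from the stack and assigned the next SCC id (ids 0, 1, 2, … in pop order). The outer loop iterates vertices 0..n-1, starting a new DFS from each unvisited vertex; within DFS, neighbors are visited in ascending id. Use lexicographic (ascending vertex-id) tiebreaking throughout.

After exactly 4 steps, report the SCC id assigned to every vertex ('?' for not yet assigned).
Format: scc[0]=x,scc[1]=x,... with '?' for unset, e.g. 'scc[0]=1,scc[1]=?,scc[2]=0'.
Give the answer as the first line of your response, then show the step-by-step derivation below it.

scc[0]=0,scc[1]=1,scc[2]=2,scc[3]=?,scc[4]=?,scc[5]=?,scc[6]=?,scc[7]=?

step 1: low=(low[0]=0,low[1]=?,low[2]=?,low[3]=?,low[4]=?,low[5]=?,low[6]=?,low[7]=?); scc=(scc[0]=0,scc[1]=?,scc[2]=?,scc[3]=?,scc[4]=?,scc[5]=?,scc[6]=?,scc[7]=?)
step 2: low=(low[0]=0,low[1]=1,low[2]=?,low[3]=?,low[4]=?,low[5]=?,low[6]=?,low[7]=?); scc=(scc[0]=0,scc[1]=1,scc[2]=?,scc[3]=?,scc[4]=?,scc[5]=?,scc[6]=?,scc[7]=?)
step 3: low=(low[0]=0,low[1]=1,low[2]=2,low[3]=?,low[4]=?,low[5]=?,low[6]=?,low[7]=?); scc=(scc[0]=0,scc[1]=1,scc[2]=2,scc[3]=?,scc[4]=?,scc[5]=?,scc[6]=?,scc[7]=?)
step 4: low=(low[0]=0,low[1]=1,low[2]=2,low[3]=3,low[4]=?,low[5]=3,low[6]=?,low[7]=4); scc=(scc[0]=0,scc[1]=1,scc[2]=2,scc[3]=?,scc[4]=?,scc[5]=?,scc[6]=?,scc[7]=?)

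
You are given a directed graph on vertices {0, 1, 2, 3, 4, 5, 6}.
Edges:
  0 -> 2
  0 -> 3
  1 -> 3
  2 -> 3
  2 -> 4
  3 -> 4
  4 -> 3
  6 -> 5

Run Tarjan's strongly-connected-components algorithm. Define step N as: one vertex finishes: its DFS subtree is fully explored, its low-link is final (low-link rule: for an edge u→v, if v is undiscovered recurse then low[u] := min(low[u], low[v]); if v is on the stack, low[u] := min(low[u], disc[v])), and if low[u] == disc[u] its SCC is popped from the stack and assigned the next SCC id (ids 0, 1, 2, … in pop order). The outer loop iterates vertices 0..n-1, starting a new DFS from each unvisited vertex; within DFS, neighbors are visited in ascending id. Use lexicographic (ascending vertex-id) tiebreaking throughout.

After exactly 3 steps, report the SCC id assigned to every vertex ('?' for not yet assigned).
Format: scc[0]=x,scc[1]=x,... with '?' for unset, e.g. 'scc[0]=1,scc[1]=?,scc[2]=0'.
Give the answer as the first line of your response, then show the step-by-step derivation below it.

scc[0]=?,scc[1]=?,scc[2]=1,scc[3]=0,scc[4]=0,scc[5]=?,scc[6]=?

step 1: low=(low[0]=0,low[1]=?,low[2]=1,low[3]=2,low[4]=2,low[5]=?,low[6]=?); scc=(scc[0]=?,scc[1]=?,scc[2]=?,scc[3]=?,scc[4]=?,scc[5]=?,scc[6]=?)
step 2: low=(low[0]=0,low[1]=?,low[2]=1,low[3]=2,low[4]=2,low[5]=?,low[6]=?); scc=(scc[0]=?,scc[1]=?,scc[2]=?,scc[3]=0,scc[4]=0,scc[5]=?,scc[6]=?)
step 3: low=(low[0]=0,low[1]=?,low[2]=1,low[3]=2,low[4]=2,low[5]=?,low[6]=?); scc=(scc[0]=?,scc[1]=?,scc[2]=1,scc[3]=0,scc[4]=0,scc[5]=?,scc[6]=?)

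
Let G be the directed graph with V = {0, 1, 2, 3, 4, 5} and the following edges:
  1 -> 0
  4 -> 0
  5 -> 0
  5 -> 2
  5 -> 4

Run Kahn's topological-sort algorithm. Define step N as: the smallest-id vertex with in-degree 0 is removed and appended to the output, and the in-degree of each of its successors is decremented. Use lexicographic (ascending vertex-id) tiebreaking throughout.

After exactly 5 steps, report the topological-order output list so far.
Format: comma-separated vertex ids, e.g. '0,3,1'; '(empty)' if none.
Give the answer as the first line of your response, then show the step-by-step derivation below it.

1,3,5,2,4

step 1: output 1; order=[1]; indeg=(2,0,1,0,1,0)
step 2: output 3; order=[1,3]; indeg=(2,0,1,0,1,0)
step 3: output 5; order=[1,3,5]; indeg=(1,0,0,0,0,0)
step 4: output 2; order=[1,3,5,2]; indeg=(1,0,0,0,0,0)
step 5: output 4; order=[1,3,5,2,4]; indeg=(0,0,0,0,0,0)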